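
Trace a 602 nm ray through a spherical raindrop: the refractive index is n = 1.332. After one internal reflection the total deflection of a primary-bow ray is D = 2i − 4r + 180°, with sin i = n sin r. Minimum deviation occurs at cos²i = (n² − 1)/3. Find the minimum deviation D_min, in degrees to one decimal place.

cos²i = (1.77422 − 1)/3 = 0.25807; i = arccos(0.50801) = 59.469°.
sin r = sin 59.469°/1.332 = 0.64666; r = 40.290°.
D_min = 2·59.469° − 4·40.290° + 180° = 137.776°.

137.8°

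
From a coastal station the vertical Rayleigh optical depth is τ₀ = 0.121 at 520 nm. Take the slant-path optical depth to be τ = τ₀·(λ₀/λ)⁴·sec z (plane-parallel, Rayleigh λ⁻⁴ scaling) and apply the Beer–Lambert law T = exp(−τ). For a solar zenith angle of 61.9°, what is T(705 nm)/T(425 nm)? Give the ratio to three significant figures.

Airmass: sec 61.9° = 2.1231.
τ(705 nm) = 0.121 × (520/705)⁴ × 2.1231 = 0.121 × 0.2960 × 2.1231 = 0.0760.
τ(425 nm) = 0.121 × (520/425)⁴ × 2.1231 = 0.121 × 2.2411 × 2.1231 = 0.5757.
T(705)/T(425) = exp(τ_B − τ_A) = exp(0.4997) = 1.6482.

1.65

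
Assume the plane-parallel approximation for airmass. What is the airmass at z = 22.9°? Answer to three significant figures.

X = sec z = 1/cos 22.9° = 1/0.9212 = 1.0856.

1.09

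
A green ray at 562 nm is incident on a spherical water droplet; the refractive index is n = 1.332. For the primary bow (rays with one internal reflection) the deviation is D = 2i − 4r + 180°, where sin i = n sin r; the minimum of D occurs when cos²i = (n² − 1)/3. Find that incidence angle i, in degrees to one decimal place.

cos²i = (1.332² − 1)/3 = (1.77422 − 1)/3 = 0.25807.
cos i = 0.50801, so i = 59.469°.

59.5°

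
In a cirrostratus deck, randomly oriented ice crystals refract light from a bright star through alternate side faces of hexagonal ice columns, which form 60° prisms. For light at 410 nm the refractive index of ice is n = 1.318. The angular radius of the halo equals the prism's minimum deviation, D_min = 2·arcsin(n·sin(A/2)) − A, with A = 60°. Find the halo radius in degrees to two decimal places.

22.45°

n·sin(A/2) = 1.318 × sin 30° = 1.318 × 0.5000 = 0.6590.
D_min = 2·arcsin(0.6590) − 60° = 2 × 41.224° − 60° = 22.447°.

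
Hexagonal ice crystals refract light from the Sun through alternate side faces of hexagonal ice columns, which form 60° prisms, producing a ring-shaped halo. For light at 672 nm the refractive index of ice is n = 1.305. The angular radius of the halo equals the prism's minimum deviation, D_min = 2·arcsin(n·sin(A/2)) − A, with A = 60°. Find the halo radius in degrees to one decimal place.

21.5°

n·sin(A/2) = 1.305 × sin 30° = 1.305 × 0.5000 = 0.6525.
D_min = 2·arcsin(0.6525) − 60° = 2 × 40.730° − 60° = 21.461°.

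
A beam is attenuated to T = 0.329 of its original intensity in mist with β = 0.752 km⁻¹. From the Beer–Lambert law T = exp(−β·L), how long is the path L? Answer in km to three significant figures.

1.48 km

Beer–Lambert: T = exp(−βL) ⇒ L = −ln(T)/β = −ln(0.329)/0.752 = 1.1117/0.752 = 1.478 km.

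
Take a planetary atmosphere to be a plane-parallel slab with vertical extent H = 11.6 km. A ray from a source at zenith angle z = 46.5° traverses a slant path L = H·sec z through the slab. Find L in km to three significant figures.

16.9 km

sec z = 1/cos 46.5° = 1.4527.
L = 11.6 × 1.4527 = 16.852 km.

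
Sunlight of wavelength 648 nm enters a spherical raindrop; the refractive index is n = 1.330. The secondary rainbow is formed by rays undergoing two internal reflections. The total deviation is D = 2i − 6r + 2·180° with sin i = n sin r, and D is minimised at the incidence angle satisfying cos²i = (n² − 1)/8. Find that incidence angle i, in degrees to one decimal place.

cos²i = (1.330² − 1)/8 = (1.76890 − 1)/8 = 0.09611.
cos i = 0.31002, so i = 71.940°.

71.9°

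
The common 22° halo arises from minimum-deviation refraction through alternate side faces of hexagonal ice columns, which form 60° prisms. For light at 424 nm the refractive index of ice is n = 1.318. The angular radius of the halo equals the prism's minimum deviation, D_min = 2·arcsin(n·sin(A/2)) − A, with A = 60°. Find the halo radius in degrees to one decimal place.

22.4°

n·sin(A/2) = 1.318 × sin 30° = 1.318 × 0.5000 = 0.6590.
D_min = 2·arcsin(0.6590) − 60° = 2 × 41.224° − 60° = 22.447°.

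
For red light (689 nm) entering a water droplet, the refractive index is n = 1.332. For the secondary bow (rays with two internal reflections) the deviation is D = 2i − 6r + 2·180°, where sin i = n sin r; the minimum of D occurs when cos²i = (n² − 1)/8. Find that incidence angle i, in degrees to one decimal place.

cos²i = (1.332² − 1)/8 = (1.77422 − 1)/8 = 0.09678.
cos i = 0.31109, so i = 71.875°.

71.9°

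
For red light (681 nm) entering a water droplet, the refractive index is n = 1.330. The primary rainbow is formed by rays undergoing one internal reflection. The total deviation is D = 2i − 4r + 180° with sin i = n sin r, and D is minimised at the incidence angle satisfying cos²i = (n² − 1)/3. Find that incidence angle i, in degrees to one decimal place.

cos²i = (1.330² − 1)/3 = (1.76890 − 1)/3 = 0.25630.
cos i = 0.50626, so i = 59.585°.

59.6°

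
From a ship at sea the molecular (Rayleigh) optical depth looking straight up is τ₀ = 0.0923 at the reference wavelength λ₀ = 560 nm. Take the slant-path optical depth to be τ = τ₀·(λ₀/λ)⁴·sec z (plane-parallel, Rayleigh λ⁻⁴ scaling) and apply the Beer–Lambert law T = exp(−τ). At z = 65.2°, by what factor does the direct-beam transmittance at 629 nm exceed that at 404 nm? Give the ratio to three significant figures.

1.96

Airmass: sec 65.2° = 2.3841.
τ(629 nm) = 0.0923 × (560/629)⁴ × 2.3841 = 0.0923 × 0.6283 × 2.3841 = 0.1383.
τ(404 nm) = 0.0923 × (560/404)⁴ × 2.3841 = 0.0923 × 3.6917 × 2.3841 = 0.8124.
T(629)/T(404) = exp(τ_B − τ_A) = exp(0.6741) = 1.9623.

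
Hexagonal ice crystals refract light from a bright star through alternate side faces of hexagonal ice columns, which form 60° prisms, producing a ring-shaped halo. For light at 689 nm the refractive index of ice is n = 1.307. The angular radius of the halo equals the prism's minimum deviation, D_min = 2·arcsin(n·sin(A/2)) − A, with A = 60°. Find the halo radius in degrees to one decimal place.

n·sin(A/2) = 1.307 × sin 30° = 1.307 × 0.5000 = 0.6535.
D_min = 2·arcsin(0.6535) − 60° = 2 × 40.806° − 60° = 21.612°.

21.6°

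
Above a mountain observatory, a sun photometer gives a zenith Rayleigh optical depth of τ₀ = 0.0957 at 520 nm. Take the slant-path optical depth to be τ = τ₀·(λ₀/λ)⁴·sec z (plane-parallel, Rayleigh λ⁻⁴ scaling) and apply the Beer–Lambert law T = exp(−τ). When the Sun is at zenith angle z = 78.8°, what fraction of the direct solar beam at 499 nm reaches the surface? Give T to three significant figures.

sec 78.8° = 5.1484.
τ = 0.0957 × (520/499)⁴ × 5.1484 = 0.0957 × 1.1793 × 5.1484 = 0.5810.
T = exp(−0.5810) = 0.5593.

0.559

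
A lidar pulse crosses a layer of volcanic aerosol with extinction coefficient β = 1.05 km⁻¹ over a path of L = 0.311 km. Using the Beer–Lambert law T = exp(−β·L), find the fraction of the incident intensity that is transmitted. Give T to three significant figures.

0.721

τ = β·L = 1.05 × 0.311 = 0.3266.
T = exp(−0.3266) = 0.7214.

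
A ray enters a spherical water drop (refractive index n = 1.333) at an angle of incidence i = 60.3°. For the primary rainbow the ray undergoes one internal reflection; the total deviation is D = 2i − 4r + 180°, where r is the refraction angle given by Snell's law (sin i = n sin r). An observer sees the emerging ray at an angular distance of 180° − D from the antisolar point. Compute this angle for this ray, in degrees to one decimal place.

sin r = sin 60.3° / 1.333 = 0.8686/1.333 = 0.6516; r = 40.67°.
D = 2·60.3° − 4·40.67° + 180° = 120.60° − 162.66° + 180° = 137.94°.
Angle from antisolar point = 180° − D = 42.06°.

42.1°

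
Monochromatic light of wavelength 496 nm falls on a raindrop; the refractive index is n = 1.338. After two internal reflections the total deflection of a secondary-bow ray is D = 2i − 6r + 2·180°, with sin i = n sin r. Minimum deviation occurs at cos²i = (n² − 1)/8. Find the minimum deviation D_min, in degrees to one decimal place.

232.2°

cos²i = (1.79024 − 1)/8 = 0.09878; i = arccos(0.31429) = 71.682°.
sin r = sin 71.682°/1.338 = 0.70951; r = 45.195°.
D_min = 2·71.682° − 6·45.195° + 360° = 232.193°.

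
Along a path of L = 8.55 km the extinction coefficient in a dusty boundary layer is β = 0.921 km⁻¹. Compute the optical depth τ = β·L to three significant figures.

τ = β·L = 0.921 × 8.55 = 7.8746.

7.87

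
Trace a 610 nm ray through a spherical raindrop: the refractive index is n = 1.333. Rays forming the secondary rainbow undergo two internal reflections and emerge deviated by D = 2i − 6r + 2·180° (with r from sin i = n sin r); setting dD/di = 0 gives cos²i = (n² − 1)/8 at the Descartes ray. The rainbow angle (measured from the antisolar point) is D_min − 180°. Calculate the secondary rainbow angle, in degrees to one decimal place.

50.9°

cos²i = (1.77689 − 1)/8 = 0.09711; i = arccos(0.31163) = 71.843°.
sin r = sin 71.843°/1.333 = 0.71283; r = 45.466°.
D_min = 2·71.843° − 6·45.466° + 360° = 230.891°.
Rainbow angle = D_min − 180° = 50.891°.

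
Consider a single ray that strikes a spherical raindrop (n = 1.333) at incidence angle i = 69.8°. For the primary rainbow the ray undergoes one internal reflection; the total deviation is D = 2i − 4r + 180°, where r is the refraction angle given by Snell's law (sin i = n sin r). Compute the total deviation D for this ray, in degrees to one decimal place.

sin r = sin 69.8° / 1.333 = 0.9385/1.333 = 0.7040; r = 44.75°.
D = 2·69.8° − 4·44.75° + 180° = 139.60° − 179.01° + 180° = 140.59°.

140.6°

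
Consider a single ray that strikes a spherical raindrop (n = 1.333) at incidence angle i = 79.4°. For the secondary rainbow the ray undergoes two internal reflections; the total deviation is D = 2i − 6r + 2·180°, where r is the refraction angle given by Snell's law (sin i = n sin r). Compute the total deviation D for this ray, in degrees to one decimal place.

233.7°

sin r = sin 79.4° / 1.333 = 0.9829/1.333 = 0.7374; r = 47.51°.
D = 2·79.4° − 6·47.51° + 2·180° = 158.80° − 285.06° + 360° = 233.74°.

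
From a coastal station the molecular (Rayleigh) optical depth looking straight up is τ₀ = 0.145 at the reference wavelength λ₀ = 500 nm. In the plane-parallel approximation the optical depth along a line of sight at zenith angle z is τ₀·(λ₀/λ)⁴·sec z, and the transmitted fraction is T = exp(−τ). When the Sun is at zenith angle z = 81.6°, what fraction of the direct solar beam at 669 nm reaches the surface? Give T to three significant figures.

0.734

sec 81.6° = 6.8454.
τ = 0.145 × (500/669)⁴ × 6.8454 = 0.145 × 0.3120 × 6.8454 = 0.3097.
T = exp(−0.3097) = 0.7337.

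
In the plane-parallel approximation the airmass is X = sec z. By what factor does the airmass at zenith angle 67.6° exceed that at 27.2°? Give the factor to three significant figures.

X(67.6°)/X(27.2°) = sec 67.6° / sec 27.2° = cos 27.2° / cos 67.6° = 0.8894/0.3811 = 2.3340.

2.33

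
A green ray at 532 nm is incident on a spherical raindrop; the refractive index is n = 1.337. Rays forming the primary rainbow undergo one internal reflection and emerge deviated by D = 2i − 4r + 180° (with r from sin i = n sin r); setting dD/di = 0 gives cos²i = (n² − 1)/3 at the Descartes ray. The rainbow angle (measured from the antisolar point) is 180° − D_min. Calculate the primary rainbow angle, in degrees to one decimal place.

cos²i = (1.78757 − 1)/3 = 0.26252; i = arccos(0.51237) = 59.178°.
sin r = sin 59.178°/1.337 = 0.64231; r = 39.964°.
D_min = 2·59.178° − 4·39.964° + 180° = 138.500°.
Rainbow angle = 180° − D_min = 41.500°.

41.5°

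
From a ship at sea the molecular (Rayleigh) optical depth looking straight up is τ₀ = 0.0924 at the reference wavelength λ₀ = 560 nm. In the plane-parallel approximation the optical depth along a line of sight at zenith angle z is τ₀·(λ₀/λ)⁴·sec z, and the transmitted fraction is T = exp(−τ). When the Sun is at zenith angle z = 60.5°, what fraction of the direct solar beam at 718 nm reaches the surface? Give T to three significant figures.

sec 60.5° = 2.0308.
τ = 0.0924 × (560/718)⁴ × 2.0308 = 0.0924 × 0.3700 × 2.0308 = 0.0694.
T = exp(−0.0694) = 0.9329.

0.933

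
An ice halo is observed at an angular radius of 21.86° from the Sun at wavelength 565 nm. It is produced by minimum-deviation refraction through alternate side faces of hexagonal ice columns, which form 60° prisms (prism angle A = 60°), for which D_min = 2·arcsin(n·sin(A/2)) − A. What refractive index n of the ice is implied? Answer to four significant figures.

Rearranging: n = sin((D_min + A)/2) / sin(A/2).
(D_min + A)/2 = (21.86° + 60°)/2 = 40.930°.
n = sin 40.930° / sin 30° = 0.6551 / 0.5000 = 1.3103.

1.310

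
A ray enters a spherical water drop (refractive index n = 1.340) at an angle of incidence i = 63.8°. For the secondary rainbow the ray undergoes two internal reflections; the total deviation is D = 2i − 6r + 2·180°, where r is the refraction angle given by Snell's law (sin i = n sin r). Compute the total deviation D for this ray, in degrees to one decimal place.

sin r = sin 63.8° / 1.340 = 0.8973/1.340 = 0.6696; r = 42.04°.
D = 2·63.8° − 6·42.04° + 2·180° = 127.60° − 252.22° + 360° = 235.38°.

235.4°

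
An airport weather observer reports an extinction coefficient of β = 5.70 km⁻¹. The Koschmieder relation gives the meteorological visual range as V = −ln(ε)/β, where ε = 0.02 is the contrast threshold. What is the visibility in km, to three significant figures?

V = −ln(0.02) / 5.70 = 3.912 / 5.70 = 0.6863 km.

0.686 km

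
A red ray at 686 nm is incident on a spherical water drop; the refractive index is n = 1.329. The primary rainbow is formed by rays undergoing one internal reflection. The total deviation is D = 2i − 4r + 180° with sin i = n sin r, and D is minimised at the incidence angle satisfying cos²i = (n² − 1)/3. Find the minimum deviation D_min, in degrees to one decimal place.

137.3°

cos²i = (1.76624 − 1)/3 = 0.25541; i = arccos(0.50538) = 59.643°.
sin r = sin 59.643°/1.329 = 0.64928; r = 40.487°.
D_min = 2·59.643° − 4·40.487° + 180° = 137.337°.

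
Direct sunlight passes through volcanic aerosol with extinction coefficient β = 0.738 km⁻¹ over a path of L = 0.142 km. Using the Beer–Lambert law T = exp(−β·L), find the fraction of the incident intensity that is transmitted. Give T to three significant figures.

0.901

τ = β·L = 0.738 × 0.142 = 0.1048.
T = exp(−0.1048) = 0.9005.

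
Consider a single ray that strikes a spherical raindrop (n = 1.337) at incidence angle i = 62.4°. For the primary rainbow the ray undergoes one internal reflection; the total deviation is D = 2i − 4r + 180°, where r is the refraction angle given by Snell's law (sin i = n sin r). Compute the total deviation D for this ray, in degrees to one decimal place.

138.7°

sin r = sin 62.4° / 1.337 = 0.8862/1.337 = 0.6628; r = 41.52°.
D = 2·62.4° − 4·41.52° + 180° = 124.80° − 166.06° + 180° = 138.74°.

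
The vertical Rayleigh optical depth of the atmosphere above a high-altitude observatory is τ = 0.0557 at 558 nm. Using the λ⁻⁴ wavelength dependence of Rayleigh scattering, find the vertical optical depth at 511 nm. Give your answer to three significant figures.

0.0792

τ(511 nm) = τ(558 nm) × (558/511)⁴ = 0.0557 × (1.0920)⁴ = 0.0557 × 1.4218 = 0.0792.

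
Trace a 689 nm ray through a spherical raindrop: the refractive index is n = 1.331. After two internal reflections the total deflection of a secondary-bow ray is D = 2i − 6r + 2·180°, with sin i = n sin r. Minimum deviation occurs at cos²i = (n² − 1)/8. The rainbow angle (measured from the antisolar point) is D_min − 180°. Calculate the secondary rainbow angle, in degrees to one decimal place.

50.4°

cos²i = (1.77156 − 1)/8 = 0.09645; i = arccos(0.31056) = 71.907°.
sin r = sin 71.907°/1.331 = 0.71417; r = 45.575°.
D_min = 2·71.907° − 6·45.575° + 360° = 230.365°.
Rainbow angle = D_min − 180° = 50.365°.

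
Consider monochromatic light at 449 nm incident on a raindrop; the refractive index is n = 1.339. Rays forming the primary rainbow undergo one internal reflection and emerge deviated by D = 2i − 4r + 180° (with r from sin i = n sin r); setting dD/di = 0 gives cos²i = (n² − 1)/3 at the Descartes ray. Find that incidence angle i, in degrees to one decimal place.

cos²i = (1.339² − 1)/3 = (1.79292 − 1)/3 = 0.26431.
cos i = 0.51411, so i = 59.062°.

59.1°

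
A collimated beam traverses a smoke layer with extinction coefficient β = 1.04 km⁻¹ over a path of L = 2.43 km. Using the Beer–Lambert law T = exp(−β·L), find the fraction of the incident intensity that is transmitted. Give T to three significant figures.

τ = β·L = 1.04 × 2.43 = 2.5272.
T = exp(−2.5272) = 0.0799.

0.0799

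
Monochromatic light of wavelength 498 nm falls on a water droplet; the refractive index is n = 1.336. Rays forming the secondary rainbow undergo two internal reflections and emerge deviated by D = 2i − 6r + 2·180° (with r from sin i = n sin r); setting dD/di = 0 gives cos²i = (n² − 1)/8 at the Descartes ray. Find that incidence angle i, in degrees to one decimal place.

cos²i = (1.336² − 1)/8 = (1.78490 − 1)/8 = 0.09811.
cos i = 0.31323, so i = 71.746°.

71.7°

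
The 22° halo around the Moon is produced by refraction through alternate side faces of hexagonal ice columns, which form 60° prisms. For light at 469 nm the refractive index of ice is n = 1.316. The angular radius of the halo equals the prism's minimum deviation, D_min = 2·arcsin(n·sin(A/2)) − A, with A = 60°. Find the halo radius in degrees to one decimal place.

22.3°

n·sin(A/2) = 1.316 × sin 30° = 1.316 × 0.5000 = 0.6580.
D_min = 2·arcsin(0.6580) − 60° = 2 × 41.148° − 60° = 22.295°.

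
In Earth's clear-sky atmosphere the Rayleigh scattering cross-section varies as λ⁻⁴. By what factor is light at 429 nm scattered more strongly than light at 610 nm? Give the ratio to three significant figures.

4.09

Rayleigh scattering ∝ λ⁻⁴, so the ratio of coefficients is the inverse fourth power of the wavelength ratio.
σ(429)/σ(610) = (610/429)⁴ = (1.4219)⁴ = 4.088.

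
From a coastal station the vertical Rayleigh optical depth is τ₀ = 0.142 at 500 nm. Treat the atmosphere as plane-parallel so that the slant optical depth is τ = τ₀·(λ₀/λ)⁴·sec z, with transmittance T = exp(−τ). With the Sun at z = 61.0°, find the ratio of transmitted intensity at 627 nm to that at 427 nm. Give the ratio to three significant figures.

1.54

Airmass: sec 61.0° = 2.0627.
τ(627 nm) = 0.142 × (500/627)⁴ × 2.0627 = 0.142 × 0.4044 × 2.0627 = 0.1184.
τ(427 nm) = 0.142 × (500/427)⁴ × 2.0627 = 0.142 × 1.8800 × 2.0627 = 0.5507.
T(627)/T(427) = exp(τ_B − τ_A) = exp(0.4322) = 1.5407.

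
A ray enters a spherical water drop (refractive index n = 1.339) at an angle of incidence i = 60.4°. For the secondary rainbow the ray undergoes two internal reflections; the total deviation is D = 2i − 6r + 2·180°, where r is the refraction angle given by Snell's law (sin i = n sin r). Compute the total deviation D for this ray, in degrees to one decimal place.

237.8°

sin r = sin 60.4° / 1.339 = 0.8695/1.339 = 0.6494; r = 40.49°.
D = 2·60.4° − 6·40.49° + 2·180° = 120.80° − 242.96° + 360° = 237.84°.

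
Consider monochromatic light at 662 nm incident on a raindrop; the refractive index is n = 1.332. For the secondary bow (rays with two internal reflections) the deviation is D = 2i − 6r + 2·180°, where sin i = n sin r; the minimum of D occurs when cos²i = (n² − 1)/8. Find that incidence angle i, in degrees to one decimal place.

71.9°

cos²i = (1.332² − 1)/8 = (1.77422 − 1)/8 = 0.09678.
cos i = 0.31109, so i = 71.875°.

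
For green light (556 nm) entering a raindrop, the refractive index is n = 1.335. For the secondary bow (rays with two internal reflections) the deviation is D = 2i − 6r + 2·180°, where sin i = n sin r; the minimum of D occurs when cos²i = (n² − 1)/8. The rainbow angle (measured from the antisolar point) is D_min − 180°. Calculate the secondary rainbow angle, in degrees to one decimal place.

cos²i = (1.78222 − 1)/8 = 0.09778; i = arccos(0.31269) = 71.778°.
sin r = sin 71.778°/1.335 = 0.71150; r = 45.357°.
D_min = 2·71.778° − 6·45.357° + 360° = 231.414°.
Rainbow angle = D_min − 180° = 51.414°.

51.4°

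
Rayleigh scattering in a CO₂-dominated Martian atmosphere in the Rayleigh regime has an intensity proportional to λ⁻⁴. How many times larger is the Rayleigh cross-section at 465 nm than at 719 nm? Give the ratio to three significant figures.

5.72

Rayleigh scattering ∝ λ⁻⁴, so the ratio of coefficients is the inverse fourth power of the wavelength ratio.
σ(465)/σ(719) = (719/465)⁴ = (1.5462)⁴ = 5.716.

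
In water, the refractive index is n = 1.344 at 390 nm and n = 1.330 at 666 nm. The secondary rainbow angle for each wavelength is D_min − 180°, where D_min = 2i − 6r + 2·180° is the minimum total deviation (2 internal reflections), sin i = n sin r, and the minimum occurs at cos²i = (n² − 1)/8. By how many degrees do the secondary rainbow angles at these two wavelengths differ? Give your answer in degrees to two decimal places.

At 390 nm (n = 1.344): cos²i = 0.10079 → i = 71.490°, r = 44.874°, D_min = 233.733°, rainbow angle = 53.733°.
At 666 nm (n = 1.330): cos²i = 0.09611 → i = 71.940°, r = 45.630°, D_min = 230.101°, rainbow angle = 50.101°.
Angular width = |53.733° − 50.101°| = 3.632°.

3.63°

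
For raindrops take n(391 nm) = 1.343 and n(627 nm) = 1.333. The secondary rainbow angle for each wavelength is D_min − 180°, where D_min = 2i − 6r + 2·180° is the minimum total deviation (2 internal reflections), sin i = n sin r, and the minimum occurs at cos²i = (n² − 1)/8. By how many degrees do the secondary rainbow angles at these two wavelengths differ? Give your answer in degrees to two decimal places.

At 391 nm (n = 1.343): cos²i = 0.10046 → i = 71.522°, r = 44.928°, D_min = 233.478°, rainbow angle = 53.478°.
At 627 nm (n = 1.333): cos²i = 0.09711 → i = 71.843°, r = 45.466°, D_min = 230.891°, rainbow angle = 50.891°.
Angular width = |53.478° − 50.891°| = 2.587°.

2.59°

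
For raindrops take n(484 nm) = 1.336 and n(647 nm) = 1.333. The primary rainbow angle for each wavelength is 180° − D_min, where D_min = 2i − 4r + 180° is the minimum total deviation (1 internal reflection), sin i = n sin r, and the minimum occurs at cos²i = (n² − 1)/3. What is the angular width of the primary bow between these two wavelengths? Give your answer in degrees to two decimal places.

At 484 nm (n = 1.336): cos²i = 0.26163 → i = 59.236°, r = 40.029°, D_min = 138.356°, rainbow angle = 41.644°.
At 647 nm (n = 1.333): cos²i = 0.25896 → i = 59.410°, r = 40.225°, D_min = 137.922°, rainbow angle = 42.078°.
Angular width = |41.644° − 42.078°| = 0.434°.

0.43°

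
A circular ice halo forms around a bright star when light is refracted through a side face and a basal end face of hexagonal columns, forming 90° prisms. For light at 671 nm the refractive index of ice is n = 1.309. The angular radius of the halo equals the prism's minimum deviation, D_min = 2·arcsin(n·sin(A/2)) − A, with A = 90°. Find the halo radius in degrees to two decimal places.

45.52°

n·sin(A/2) = 1.309 × sin 45° = 1.309 × 0.7071 = 0.9256.
D_min = 2·arcsin(0.9256) − 90° = 2 × 67.759° − 90° = 45.519°.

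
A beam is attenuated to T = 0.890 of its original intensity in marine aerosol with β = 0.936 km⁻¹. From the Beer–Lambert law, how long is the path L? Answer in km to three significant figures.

0.125 km

Beer–Lambert: T = exp(−βL) ⇒ L = −ln(T)/β = −ln(0.890)/0.936 = 0.1165/0.936 = 0.1245 km.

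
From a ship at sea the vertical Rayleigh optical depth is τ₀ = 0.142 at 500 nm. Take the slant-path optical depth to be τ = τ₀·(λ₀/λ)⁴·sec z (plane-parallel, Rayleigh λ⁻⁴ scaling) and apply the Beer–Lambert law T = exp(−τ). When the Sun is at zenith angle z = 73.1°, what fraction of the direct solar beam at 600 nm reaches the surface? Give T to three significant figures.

sec 73.1° = 3.4399.
τ = 0.142 × (500/600)⁴ × 3.4399 = 0.142 × 0.4823 × 3.4399 = 0.2356.
T = exp(−0.2356) = 0.7901.

0.790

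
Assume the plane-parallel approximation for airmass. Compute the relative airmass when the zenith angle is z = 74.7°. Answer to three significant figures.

X = sec z = 1/cos 74.7° = 1/0.2639 = 3.7897.

3.79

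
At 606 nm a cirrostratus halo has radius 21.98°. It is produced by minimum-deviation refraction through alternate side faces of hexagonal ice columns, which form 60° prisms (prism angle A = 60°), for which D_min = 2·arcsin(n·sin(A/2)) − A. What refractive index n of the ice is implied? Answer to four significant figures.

1.312

Rearranging: n = sin((D_min + A)/2) / sin(A/2).
(D_min + A)/2 = (21.98° + 60°)/2 = 40.990°.
n = sin 40.990° / sin 30° = 0.6559 / 0.5000 = 1.3119.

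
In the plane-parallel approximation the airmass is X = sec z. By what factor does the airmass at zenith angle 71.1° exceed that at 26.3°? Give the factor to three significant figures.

2.77

X(71.1°)/X(26.3°) = sec 71.1° / sec 26.3° = cos 26.3° / cos 71.1° = 0.8965/0.3239 = 2.7676.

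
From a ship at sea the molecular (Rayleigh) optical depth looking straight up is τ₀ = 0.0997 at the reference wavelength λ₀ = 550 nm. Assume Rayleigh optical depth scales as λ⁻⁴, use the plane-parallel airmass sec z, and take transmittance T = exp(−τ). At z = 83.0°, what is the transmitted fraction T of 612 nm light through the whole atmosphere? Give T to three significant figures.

sec 83.0° = 8.2055.
τ = 0.0997 × (550/612)⁴ × 8.2055 = 0.0997 × 0.6523 × 8.2055 = 0.5336.
T = exp(−0.5336) = 0.5865.

0.586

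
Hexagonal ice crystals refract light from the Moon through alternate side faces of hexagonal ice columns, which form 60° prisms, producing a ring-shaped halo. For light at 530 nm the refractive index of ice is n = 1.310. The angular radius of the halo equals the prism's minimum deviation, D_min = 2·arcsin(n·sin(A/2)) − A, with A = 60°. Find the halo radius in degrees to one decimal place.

n·sin(A/2) = 1.310 × sin 30° = 1.310 × 0.5000 = 0.6550.
D_min = 2·arcsin(0.6550) − 60° = 2 × 40.920° − 60° = 21.839°.

21.8°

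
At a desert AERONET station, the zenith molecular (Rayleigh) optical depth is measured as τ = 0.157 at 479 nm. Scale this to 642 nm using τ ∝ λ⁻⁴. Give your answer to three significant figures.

0.0487

τ(642 nm) = τ(479 nm) × (479/642)⁴ = 0.157 × (0.7461)⁴ = 0.157 × 0.3099 = 0.0487.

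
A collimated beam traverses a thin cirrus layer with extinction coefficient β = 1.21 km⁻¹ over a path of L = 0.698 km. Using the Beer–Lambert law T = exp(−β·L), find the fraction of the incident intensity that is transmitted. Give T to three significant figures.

τ = β·L = 1.21 × 0.698 = 0.8446.
T = exp(−0.8446) = 0.4297.

0.430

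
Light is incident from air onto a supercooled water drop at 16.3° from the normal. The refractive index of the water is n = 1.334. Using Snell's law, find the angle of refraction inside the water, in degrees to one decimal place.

Snell: sin θ_r = sin θ_i / n = sin 16.3° / 1.334 = 0.2807 / 1.334 = 0.2104.
θ_r = arcsin(0.2104) = 12.15°.

12.1°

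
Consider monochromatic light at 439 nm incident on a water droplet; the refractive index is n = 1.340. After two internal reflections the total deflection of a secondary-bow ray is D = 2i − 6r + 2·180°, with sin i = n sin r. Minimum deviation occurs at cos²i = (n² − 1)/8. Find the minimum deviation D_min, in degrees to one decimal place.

232.7°

cos²i = (1.79560 − 1)/8 = 0.09945; i = arccos(0.31536) = 71.618°.
sin r = sin 71.618°/1.340 = 0.70819; r = 45.088°.
D_min = 2·71.618° − 6·45.088° + 360° = 232.709°.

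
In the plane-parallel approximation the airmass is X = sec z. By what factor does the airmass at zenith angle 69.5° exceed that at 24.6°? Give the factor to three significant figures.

2.60

X(69.5°)/X(24.6°) = sec 69.5° / sec 24.6° = cos 24.6° / cos 69.5° = 0.9092/0.3502 = 2.5963.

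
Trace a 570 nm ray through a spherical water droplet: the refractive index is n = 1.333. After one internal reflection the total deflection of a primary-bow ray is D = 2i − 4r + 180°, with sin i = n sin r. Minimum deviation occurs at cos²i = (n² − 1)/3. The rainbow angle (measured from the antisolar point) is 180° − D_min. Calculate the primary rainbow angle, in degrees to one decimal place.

cos²i = (1.77689 − 1)/3 = 0.25896; i = arccos(0.50888) = 59.410°.
sin r = sin 59.410°/1.333 = 0.64579; r = 40.225°.
D_min = 2·59.410° − 4·40.225° + 180° = 137.922°.
Rainbow angle = 180° − D_min = 42.078°.

42.1°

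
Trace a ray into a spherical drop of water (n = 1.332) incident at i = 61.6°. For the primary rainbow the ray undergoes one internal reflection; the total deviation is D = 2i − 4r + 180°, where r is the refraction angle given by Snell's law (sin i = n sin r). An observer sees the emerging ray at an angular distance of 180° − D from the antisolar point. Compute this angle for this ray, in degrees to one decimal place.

sin r = sin 61.6° / 1.332 = 0.8796/1.332 = 0.6604; r = 41.33°.
D = 2·61.6° − 4·41.33° + 180° = 123.20° − 165.32° + 180° = 137.88°.
Angle from antisolar point = 180° − D = 42.12°.

42.1°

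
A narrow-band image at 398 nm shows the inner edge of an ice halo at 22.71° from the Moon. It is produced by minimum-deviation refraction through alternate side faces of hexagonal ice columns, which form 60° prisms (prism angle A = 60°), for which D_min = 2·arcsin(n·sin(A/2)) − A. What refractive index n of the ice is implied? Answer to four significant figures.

1.321

Rearranging: n = sin((D_min + A)/2) / sin(A/2).
(D_min + A)/2 = (22.71° + 60°)/2 = 41.355°.
n = sin 41.355° / sin 30° = 0.6607 / 0.5000 = 1.3214.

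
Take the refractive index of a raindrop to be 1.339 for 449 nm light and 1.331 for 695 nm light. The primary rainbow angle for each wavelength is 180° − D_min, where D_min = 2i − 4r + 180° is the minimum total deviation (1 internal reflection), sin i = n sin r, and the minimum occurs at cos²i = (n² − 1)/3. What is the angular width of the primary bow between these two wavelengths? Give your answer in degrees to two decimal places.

1.16°

At 449 nm (n = 1.339): cos²i = 0.26431 → i = 59.062°, r = 39.834°, D_min = 138.786°, rainbow angle = 41.214°.
At 695 nm (n = 1.331): cos²i = 0.25719 → i = 59.527°, r = 40.356°, D_min = 137.630°, rainbow angle = 42.370°.
Angular width = |41.214° − 42.370°| = 1.156°.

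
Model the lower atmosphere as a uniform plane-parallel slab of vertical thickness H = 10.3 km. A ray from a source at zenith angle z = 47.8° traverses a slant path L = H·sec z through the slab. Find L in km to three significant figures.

15.3 km

sec z = 1/cos 47.8° = 1.4887.
L = 10.3 × 1.4887 = 15.334 km.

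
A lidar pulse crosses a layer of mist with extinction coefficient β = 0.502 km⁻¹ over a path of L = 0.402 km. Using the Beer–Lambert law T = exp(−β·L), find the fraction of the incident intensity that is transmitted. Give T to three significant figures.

0.817

τ = β·L = 0.502 × 0.402 = 0.2018.
T = exp(−0.2018) = 0.8173.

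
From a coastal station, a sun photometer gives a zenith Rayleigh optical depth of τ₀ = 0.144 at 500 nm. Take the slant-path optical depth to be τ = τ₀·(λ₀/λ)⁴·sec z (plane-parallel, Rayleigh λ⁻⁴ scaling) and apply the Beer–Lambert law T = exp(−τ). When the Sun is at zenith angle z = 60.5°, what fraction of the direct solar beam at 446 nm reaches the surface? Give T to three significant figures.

0.630

sec 60.5° = 2.0308.
τ = 0.144 × (500/446)⁴ × 2.0308 = 0.144 × 1.5796 × 2.0308 = 0.4619.
T = exp(−0.4619) = 0.6301.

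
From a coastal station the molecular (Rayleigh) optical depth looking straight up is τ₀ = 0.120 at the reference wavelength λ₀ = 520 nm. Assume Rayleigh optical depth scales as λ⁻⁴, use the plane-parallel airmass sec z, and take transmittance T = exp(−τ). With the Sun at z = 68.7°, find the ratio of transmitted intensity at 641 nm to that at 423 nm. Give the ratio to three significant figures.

1.84

Airmass: sec 68.7° = 2.7529.
τ(641 nm) = 0.120 × (520/641)⁴ × 2.7529 = 0.120 × 0.4331 × 2.7529 = 0.1431.
τ(423 nm) = 0.120 × (520/423)⁴ × 2.7529 = 0.120 × 2.2838 × 2.7529 = 0.7544.
T(641)/T(423) = exp(τ_B − τ_A) = exp(0.6114) = 1.8430.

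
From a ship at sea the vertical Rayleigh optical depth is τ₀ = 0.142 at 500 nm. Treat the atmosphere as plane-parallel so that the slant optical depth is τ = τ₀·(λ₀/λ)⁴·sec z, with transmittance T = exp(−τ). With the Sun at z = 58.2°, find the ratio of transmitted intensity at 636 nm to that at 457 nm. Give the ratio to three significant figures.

1.33

Airmass: sec 58.2° = 1.8977.
τ(636 nm) = 0.142 × (500/636)⁴ × 1.8977 = 0.142 × 0.3820 × 1.8977 = 0.1029.
τ(457 nm) = 0.142 × (500/457)⁴ × 1.8977 = 0.142 × 1.4329 × 1.8977 = 0.3861.
T(636)/T(457) = exp(τ_B − τ_A) = exp(0.2832) = 1.3274.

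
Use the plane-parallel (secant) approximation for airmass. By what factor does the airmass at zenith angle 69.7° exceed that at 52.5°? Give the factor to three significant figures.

1.75

X(69.7°)/X(52.5°) = sec 69.7° / sec 52.5° = cos 52.5° / cos 69.7° = 0.6088/0.3469 = 1.7547.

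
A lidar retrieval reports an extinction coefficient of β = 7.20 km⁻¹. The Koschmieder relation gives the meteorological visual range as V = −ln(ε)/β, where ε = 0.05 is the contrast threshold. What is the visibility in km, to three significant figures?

0.416 km

V = −ln(0.05) / 7.20 = 2.996 / 7.20 = 0.4161 km.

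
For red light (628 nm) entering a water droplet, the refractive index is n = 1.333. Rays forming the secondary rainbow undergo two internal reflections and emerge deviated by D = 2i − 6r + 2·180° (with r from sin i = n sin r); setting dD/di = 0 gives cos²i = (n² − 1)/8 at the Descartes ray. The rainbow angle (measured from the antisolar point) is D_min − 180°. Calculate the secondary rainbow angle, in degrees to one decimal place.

50.9°

cos²i = (1.77689 − 1)/8 = 0.09711; i = arccos(0.31163) = 71.843°.
sin r = sin 71.843°/1.333 = 0.71283; r = 45.466°.
D_min = 2·71.843° − 6·45.466° + 360° = 230.891°.
Rainbow angle = D_min − 180° = 50.891°.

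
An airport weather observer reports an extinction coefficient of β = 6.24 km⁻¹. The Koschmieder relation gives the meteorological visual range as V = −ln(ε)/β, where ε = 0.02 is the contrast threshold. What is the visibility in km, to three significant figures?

V = −ln(0.02) / 6.24 = 3.912 / 6.24 = 0.6269 km.

0.627 km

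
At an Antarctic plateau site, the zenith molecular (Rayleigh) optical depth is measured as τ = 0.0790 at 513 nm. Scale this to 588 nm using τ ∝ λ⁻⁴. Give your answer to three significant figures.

0.0458

τ(588 nm) = τ(513 nm) × (513/588)⁴ = 0.0790 × (0.8724)⁴ = 0.0790 × 0.5794 = 0.0458.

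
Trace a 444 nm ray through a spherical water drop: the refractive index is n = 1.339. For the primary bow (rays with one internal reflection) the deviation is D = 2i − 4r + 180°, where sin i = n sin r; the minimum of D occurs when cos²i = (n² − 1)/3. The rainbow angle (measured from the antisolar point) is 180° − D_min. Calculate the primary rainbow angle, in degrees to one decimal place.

41.2°

cos²i = (1.79292 − 1)/3 = 0.26431; i = arccos(0.51411) = 59.062°.
sin r = sin 59.062°/1.339 = 0.64057; r = 39.834°.
D_min = 2·59.062° − 4·39.834° + 180° = 138.786°.
Rainbow angle = 180° − D_min = 41.214°.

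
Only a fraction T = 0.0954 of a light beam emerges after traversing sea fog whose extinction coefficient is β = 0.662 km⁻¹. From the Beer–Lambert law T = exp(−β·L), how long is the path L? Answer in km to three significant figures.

3.55 km

Beer–Lambert: T = exp(−βL) ⇒ L = −ln(T)/β = −ln(0.0954)/0.662 = 2.3497/0.662 = 3.549 km.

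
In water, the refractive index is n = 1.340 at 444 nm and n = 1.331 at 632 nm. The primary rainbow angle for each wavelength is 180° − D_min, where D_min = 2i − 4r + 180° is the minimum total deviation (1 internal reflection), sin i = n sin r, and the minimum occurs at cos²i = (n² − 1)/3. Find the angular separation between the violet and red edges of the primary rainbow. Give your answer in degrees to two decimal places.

At 444 nm (n = 1.340): cos²i = 0.26520 → i = 59.004°, r = 39.770°, D_min = 138.929°, rainbow angle = 41.071°.
At 632 nm (n = 1.331): cos²i = 0.25719 → i = 59.527°, r = 40.356°, D_min = 137.630°, rainbow angle = 42.370°.
Angular width = |41.071° − 42.370°| = 1.299°.

1.30°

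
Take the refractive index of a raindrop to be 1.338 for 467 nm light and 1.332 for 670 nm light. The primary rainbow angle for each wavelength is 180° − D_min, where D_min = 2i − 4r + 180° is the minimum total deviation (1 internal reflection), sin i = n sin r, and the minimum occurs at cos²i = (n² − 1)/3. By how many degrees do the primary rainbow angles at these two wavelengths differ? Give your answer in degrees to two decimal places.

At 467 nm (n = 1.338): cos²i = 0.26341 → i = 59.120°, r = 39.899°, D_min = 138.643°, rainbow angle = 41.357°.
At 670 nm (n = 1.332): cos²i = 0.25807 → i = 59.469°, r = 40.290°, D_min = 137.776°, rainbow angle = 42.224°.
Angular width = |41.357° − 42.224°| = 0.867°.

0.87°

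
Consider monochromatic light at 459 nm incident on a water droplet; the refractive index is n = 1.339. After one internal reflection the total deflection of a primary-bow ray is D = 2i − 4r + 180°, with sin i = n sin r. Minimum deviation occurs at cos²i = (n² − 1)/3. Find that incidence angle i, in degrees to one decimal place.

59.1°

cos²i = (1.339² − 1)/3 = (1.79292 − 1)/3 = 0.26431.
cos i = 0.51411, so i = 59.062°.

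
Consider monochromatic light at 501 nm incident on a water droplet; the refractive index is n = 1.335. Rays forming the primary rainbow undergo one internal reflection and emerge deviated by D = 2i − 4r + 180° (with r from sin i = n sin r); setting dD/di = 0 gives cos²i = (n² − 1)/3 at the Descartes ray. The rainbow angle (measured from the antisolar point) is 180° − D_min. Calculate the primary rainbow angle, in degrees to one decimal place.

41.8°

cos²i = (1.78222 − 1)/3 = 0.26074; i = arccos(0.51063) = 59.294°.
sin r = sin 59.294°/1.335 = 0.64405; r = 40.094°.
D_min = 2·59.294° − 4·40.094° + 180° = 138.212°.
Rainbow angle = 180° − D_min = 41.788°.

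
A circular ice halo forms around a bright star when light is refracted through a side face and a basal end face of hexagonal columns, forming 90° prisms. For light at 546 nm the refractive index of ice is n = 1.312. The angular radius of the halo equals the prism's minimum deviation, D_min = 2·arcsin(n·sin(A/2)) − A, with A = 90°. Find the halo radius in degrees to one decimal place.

46.2°

n·sin(A/2) = 1.312 × sin 45° = 1.312 × 0.7071 = 0.9277.
D_min = 2·arcsin(0.9277) − 90° = 2 × 68.083° − 90° = 46.166°.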